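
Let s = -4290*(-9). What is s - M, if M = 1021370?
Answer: -982760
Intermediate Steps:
s = 38610
s - M = 38610 - 1*1021370 = 38610 - 1021370 = -982760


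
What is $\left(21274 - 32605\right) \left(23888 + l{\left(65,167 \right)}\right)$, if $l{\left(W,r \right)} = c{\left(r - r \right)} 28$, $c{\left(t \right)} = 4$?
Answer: $-271944000$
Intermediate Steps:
$l{\left(W,r \right)} = 112$ ($l{\left(W,r \right)} = 4 \cdot 28 = 112$)
$\left(21274 - 32605\right) \left(23888 + l{\left(65,167 \right)}\right) = \left(21274 - 32605\right) \left(23888 + 112\right) = \left(21274 - 32605\right) 24000 = \left(-11331\right) 24000 = -271944000$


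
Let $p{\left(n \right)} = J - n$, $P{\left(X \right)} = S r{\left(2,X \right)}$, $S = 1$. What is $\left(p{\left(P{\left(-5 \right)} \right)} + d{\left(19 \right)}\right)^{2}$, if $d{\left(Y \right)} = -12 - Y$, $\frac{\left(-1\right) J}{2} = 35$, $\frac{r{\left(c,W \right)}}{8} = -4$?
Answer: $4761$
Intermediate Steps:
$r{\left(c,W \right)} = -32$ ($r{\left(c,W \right)} = 8 \left(-4\right) = -32$)
$J = -70$ ($J = \left(-2\right) 35 = -70$)
$P{\left(X \right)} = -32$ ($P{\left(X \right)} = 1 \left(-32\right) = -32$)
$p{\left(n \right)} = -70 - n$
$\left(p{\left(P{\left(-5 \right)} \right)} + d{\left(19 \right)}\right)^{2} = \left(\left(-70 - -32\right) - 31\right)^{2} = \left(\left(-70 + 32\right) - 31\right)^{2} = \left(-38 - 31\right)^{2} = \left(-69\right)^{2} = 4761$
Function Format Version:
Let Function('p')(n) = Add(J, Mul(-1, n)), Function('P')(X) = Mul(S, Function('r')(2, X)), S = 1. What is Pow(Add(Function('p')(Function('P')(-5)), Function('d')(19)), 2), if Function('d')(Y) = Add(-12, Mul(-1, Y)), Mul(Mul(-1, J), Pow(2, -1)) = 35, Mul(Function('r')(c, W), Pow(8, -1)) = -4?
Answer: 4761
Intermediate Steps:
Function('r')(c, W) = -32 (Function('r')(c, W) = Mul(8, -4) = -32)
J = -70 (J = Mul(-2, 35) = -70)
Function('P')(X) = -32 (Function('P')(X) = Mul(1, -32) = -32)
Function('p')(n) = Add(-70, Mul(-1, n))
Pow(Add(Function('p')(Function('P')(-5)), Function('d')(19)), 2) = Pow(Add(Add(-70, Mul(-1, -32)), Add(-12, Mul(-1, 19))), 2) = Pow(Add(Add(-70, 32), Add(-12, -19)), 2) = Pow(Add(-38, -31), 2) = Pow(-69, 2) = 4761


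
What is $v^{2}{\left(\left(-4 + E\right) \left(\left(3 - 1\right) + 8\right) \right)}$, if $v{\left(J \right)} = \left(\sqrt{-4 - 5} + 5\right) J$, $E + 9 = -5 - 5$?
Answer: $846400 + 1587000 i \approx 8.464 \cdot 10^{5} + 1.587 \cdot 10^{6} i$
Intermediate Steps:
$E = -19$ ($E = -9 - 10 = -19$)
$v{\left(J \right)} = J \left(5 + 3 i\right)$ ($v{\left(J \right)} = \left(\sqrt{-9} + 5\right) J = \left(3 i + 5\right) J = \left(5 + 3 i\right) J = J \left(5 + 3 i\right)$)
$v^{2}{\left(\left(-4 + E\right) \left(\left(3 - 1\right) + 8\right) \right)} = \left(\left(-4 - 19\right) \left(\left(3 - 1\right) + 8\right) \left(5 + 3 i\right)\right)^{2} = \left(- 23 \left(\left(3 - 1\right) + 8\right) \left(5 + 3 i\right)\right)^{2} = \left(- 23 \left(2 + 8\right) \left(5 + 3 i\right)\right)^{2} = \left(\left(-23\right) 10 \left(5 + 3 i\right)\right)^{2} = \left(- 230 \left(5 + 3 i\right)\right)^{2} = \left(-1150 - 690 i\right)^{2}$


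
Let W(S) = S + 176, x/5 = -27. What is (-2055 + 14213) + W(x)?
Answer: 12199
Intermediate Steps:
x = -135 (x = 5*(-27) = -135)
W(S) = 176 + S
(-2055 + 14213) + W(x) = (-2055 + 14213) + (176 - 135) = 12158 + 41 = 12199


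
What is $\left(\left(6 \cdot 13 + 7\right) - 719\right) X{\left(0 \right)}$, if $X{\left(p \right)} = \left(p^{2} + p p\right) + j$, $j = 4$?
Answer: $-2536$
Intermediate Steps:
$X{\left(p \right)} = 4 + 2 p^{2}$ ($X{\left(p \right)} = \left(p^{2} + p p\right) + 4 = \left(p^{2} + p^{2}\right) + 4 = 2 p^{2} + 4 = 4 + 2 p^{2}$)
$\left(\left(6 \cdot 13 + 7\right) - 719\right) X{\left(0 \right)} = \left(\left(6 \cdot 13 + 7\right) - 719\right) \left(4 + 2 \cdot 0^{2}\right) = \left(\left(78 + 7\right) - 719\right) \left(4 + 2 \cdot 0\right) = \left(85 - 719\right) \left(4 + 0\right) = \left(-634\right) 4 = -2536$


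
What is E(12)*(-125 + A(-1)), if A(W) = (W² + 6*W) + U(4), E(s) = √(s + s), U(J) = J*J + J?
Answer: -220*√6 ≈ -538.89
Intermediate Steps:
U(J) = J + J² (U(J) = J² + J = J + J²)
E(s) = √2*√s (E(s) = √(2*s) = √2*√s)
A(W) = 20 + W² + 6*W (A(W) = (W² + 6*W) + 4*(1 + 4) = (W² + 6*W) + 4*5 = (W² + 6*W) + 20 = 20 + W² + 6*W)
E(12)*(-125 + A(-1)) = (√2*√12)*(-125 + (20 + (-1)² + 6*(-1))) = (√2*(2*√3))*(-125 + (20 + 1 - 6)) = (2*√6)*(-125 + 15) = (2*√6)*(-110) = -220*√6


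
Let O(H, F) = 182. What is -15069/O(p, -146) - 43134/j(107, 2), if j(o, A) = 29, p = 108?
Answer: -8287389/5278 ≈ -1570.2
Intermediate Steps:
-15069/O(p, -146) - 43134/j(107, 2) = -15069/182 - 43134/29 = -8287389/5278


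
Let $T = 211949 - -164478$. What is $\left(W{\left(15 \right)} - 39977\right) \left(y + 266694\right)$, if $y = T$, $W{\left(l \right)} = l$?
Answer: $-25700401402$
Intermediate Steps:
$T = 376427$ ($T = 211949 + 164478 = 376427$)
$y = 376427$
$\left(W{\left(15 \right)} - 39977\right) \left(y + 266694\right) = \left(15 - 39977\right) \left(376427 + 266694\right) = \left(-39962\right) 643121 = -25700401402$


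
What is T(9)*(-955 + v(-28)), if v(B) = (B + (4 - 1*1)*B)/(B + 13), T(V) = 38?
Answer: -540094/15 ≈ -36006.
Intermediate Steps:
v(B) = 4*B/(13 + B) (v(B) = (B + (4 - 1)*B)/(13 + B) = (B + 3*B)/(13 + B) = (4*B)/(13 + B) = 4*B/(13 + B))
T(9)*(-955 + v(-28)) = 38*(-955 + 4*(-28)/(13 - 28)) = 38*(-955 + 4*(-28)/(-15)) = 38*(-955 + 4*(-28)*(-1/15)) = 38*(-955 + 112/15) = 38*(-14213/15) = -540094/15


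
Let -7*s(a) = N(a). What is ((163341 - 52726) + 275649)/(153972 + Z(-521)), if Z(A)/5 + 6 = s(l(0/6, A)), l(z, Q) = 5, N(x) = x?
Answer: 2703848/1077569 ≈ 2.5092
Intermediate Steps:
s(a) = -a/7
Z(A) = -235/7 (Z(A) = -30 + 5*(-⅐*5) = -30 + 5*(-5/7) = -30 - 25/7 = -235/7)
((163341 - 52726) + 275649)/(153972 + Z(-521)) = ((163341 - 52726) + 275649)/(153972 - 235/7) = (110615 + 275649)/(1077569/7) = 386264*(7/1077569) = 2703848/1077569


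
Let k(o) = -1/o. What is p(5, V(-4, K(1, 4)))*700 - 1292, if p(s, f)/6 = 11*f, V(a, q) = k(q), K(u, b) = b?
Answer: -12842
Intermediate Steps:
V(a, q) = -1/q
p(s, f) = 66*f (p(s, f) = 6*(11*f) = 66*f)
p(5, V(-4, K(1, 4)))*700 - 1292 = (66*(-1/4))*700 - 1292 = (66*(-1*¼))*700 - 1292 = (66*(-¼))*700 - 1292 = -33/2*700 - 1292 = -11550 - 1292 = -12842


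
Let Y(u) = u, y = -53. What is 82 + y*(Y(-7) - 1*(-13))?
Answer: -236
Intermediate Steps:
82 + y*(Y(-7) - 1*(-13)) = 82 - 53*(-7 - 1*(-13)) = 82 - 53*(-7 + 13) = 82 - 53*6 = 82 - 318 = -236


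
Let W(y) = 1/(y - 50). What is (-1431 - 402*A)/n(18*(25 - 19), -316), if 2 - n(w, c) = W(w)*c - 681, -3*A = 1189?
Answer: 915791/3993 ≈ 229.35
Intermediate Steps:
A = -1189/3 (A = -1/3*1189 = -1189/3 ≈ -396.33)
W(y) = 1/(-50 + y)
n(w, c) = 683 - c/(-50 + w) (n(w, c) = 2 - (c/(-50 + w) - 681) = 2 - (-681 + c/(-50 + w)) = 2 + (681 - c/(-50 + w)) = 683 - c/(-50 + w))
(-1431 - 402*A)/n(18*(25 - 19), -316) = (-1431 - 402*(-1189/3))/(((-34150 - 1*(-316) + 683*(18*(25 - 19)))/(-50 + 18*(25 - 19)))) = (-1431 + 159326)/(((-34150 + 316 + 683*(18*6))/(-50 + 18*6))) = 157895/(((-34150 + 316 + 683*108)/(-50 + 108))) = 157895/(((-34150 + 316 + 73764)/58)) = 157895/(((1/58)*39930)) = 157895/(19965/29) = 157895*(29/19965) = 915791/3993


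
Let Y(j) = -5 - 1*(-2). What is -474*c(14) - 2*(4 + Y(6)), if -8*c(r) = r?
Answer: 1655/2 ≈ 827.50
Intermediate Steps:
c(r) = -r/8
Y(j) = -3 (Y(j) = -5 + 2 = -3)
-474*c(14) - 2*(4 + Y(6)) = -(-237)*14/4 - 2*(4 - 3) = -474*(-7/4) - 2*1 = 1659/2 - 2 = 1655/2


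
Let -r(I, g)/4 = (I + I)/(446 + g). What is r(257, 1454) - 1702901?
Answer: -808878489/475 ≈ -1.7029e+6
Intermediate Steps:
r(I, g) = -8*I/(446 + g) (r(I, g) = -4*(I + I)/(446 + g) = -4*2*I/(446 + g) = -8*I/(446 + g))
r(257, 1454) - 1702901 = -8*257/(446 + 1454) - 1702901 = -8*257/1900 - 1702901 = -8*257*1/1900 - 1702901 = -514/475 - 1702901 = -808878489/475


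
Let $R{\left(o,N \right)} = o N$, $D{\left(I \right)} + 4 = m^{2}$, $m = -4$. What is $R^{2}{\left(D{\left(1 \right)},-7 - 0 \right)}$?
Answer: $7056$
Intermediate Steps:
$D{\left(I \right)} = 12$ ($D{\left(I \right)} = -4 + \left(-4\right)^{2} = -4 + 16 = 12$)
$R{\left(o,N \right)} = N o$
$R^{2}{\left(D{\left(1 \right)},-7 - 0 \right)} = \left(\left(-7 - 0\right) 12\right)^{2} = \left(\left(-7 + 0\right) 12\right)^{2} = \left(\left(-7\right) 12\right)^{2} = \left(-84\right)^{2} = 7056$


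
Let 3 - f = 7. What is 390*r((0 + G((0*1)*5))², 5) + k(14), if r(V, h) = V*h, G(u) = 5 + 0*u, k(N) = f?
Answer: 48746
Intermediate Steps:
f = -4 (f = 3 - 1*7 = 3 - 7 = -4)
k(N) = -4
G(u) = 5 (G(u) = 5 + 0 = 5)
390*r((0 + G((0*1)*5))², 5) + k(14) = 390*((0 + 5)²*5) - 4 = 390*(5²*5) - 4 = 390*(25*5) - 4 = 390*125 - 4 = 48750 - 4 = 48746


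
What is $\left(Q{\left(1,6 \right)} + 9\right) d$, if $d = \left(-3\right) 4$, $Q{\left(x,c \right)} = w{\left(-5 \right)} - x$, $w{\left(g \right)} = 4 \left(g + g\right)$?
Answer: $384$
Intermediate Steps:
$w{\left(g \right)} = 8 g$ ($w{\left(g \right)} = 4 \cdot 2 g = 8 g$)
$Q{\left(x,c \right)} = -40 - x$ ($Q{\left(x,c \right)} = 8 \left(-5\right) - x = -40 - x$)
$d = -12$
$\left(Q{\left(1,6 \right)} + 9\right) d = \left(\left(-40 - 1\right) + 9\right) \left(-12\right) = \left(-41 + 9\right) \left(-12\right) = \left(-32\right) \left(-12\right) = 384$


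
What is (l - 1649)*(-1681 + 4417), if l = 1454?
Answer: -533520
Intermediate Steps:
(l - 1649)*(-1681 + 4417) = (1454 - 1649)*(-1681 + 4417) = -195*2736 = -533520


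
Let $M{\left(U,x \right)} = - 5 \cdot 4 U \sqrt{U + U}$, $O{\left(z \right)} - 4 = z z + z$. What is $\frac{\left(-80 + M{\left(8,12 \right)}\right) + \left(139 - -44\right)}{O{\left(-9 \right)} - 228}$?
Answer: $\frac{537}{152} \approx 3.5329$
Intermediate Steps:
$O{\left(z \right)} = 4 + z + z^{2}$ ($O{\left(z \right)} = 4 + \left(z z + z\right) = 4 + \left(z^{2} + z\right) = 4 + \left(z + z^{2}\right) = 4 + z + z^{2}$)
$M{\left(U,x \right)} = - 20 \sqrt{2} U^{\frac{3}{2}}$ ($M{\left(U,x \right)} = - 20 U \sqrt{2 U} = - 20 U \sqrt{2} \sqrt{U} = - 20 \sqrt{2} U^{\frac{3}{2}}$)
$\frac{\left(-80 + M{\left(8,12 \right)}\right) + \left(139 - -44\right)}{O{\left(-9 \right)} - 228} = \frac{\left(-80 - 20 \sqrt{2} \cdot 8^{\frac{3}{2}}\right) + \left(139 - -44\right)}{\left(4 - 9 + \left(-9\right)^{2}\right) - 228} = \frac{\left(-80 - 20 \sqrt{2} \cdot 16 \sqrt{2}\right) + \left(139 + 44\right)}{\left(4 - 9 + 81\right) - 228} = \frac{\left(-80 - 640\right) + 183}{76 - 228} = \frac{-720 + 183}{-152} = \left(-537\right) \left(- \frac{1}{152}\right) = \frac{537}{152}$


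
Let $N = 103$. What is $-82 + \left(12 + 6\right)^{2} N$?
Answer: $33290$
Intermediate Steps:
$-82 + \left(12 + 6\right)^{2} N = -82 + \left(12 + 6\right)^{2} \cdot 103 = -82 + 18^{2} \cdot 103 = -82 + 324 \cdot 103 = -82 + 33372 = 33290$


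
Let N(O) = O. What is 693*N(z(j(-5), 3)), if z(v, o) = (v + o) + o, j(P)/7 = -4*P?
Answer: 101178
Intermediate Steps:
j(P) = -28*P (j(P) = 7*(-4*P) = -28*P)
z(v, o) = v + 2*o (z(v, o) = (o + v) + o = v + 2*o)
693*N(z(j(-5), 3)) = 693*(-28*(-5) + 2*3) = 693*(140 + 6) = 693*146 = 101178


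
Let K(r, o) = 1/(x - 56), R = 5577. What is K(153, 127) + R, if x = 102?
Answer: 256543/46 ≈ 5577.0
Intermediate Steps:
K(r, o) = 1/46 (K(r, o) = 1/(102 - 56) = 1/46)
K(153, 127) + R = 1/46 + 5577 = 256543/46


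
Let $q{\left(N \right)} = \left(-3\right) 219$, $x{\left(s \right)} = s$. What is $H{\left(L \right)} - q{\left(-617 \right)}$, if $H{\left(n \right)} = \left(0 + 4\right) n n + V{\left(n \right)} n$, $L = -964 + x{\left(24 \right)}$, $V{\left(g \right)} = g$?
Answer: $4418657$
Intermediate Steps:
$q{\left(N \right)} = -657$
$L = -940$ ($L = -964 + 24 = -940$)
$H{\left(n \right)} = 5 n^{2}$ ($H{\left(n \right)} = \left(0 + 4\right) n n + n n = 4 n n + n^{2} = 4 n^{2} + n^{2} = 5 n^{2}$)
$H{\left(L \right)} - q{\left(-617 \right)} = 5 \left(-940\right)^{2} - -657 = 5 \cdot 883600 + 657 = 4418000 + 657 = 4418657$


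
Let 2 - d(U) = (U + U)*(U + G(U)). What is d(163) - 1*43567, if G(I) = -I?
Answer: -43565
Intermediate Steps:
d(U) = 2 (d(U) = 2 - (U + U)*(U - U) = 2 - 2*U*0 = 2 - 1*0 = 2 + 0 = 2)
d(163) - 1*43567 = 2 - 1*43567 = 2 - 43567 = -43565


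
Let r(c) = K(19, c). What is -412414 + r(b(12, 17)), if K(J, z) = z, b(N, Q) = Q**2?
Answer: -412125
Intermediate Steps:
r(c) = c
-412414 + r(b(12, 17)) = -412414 + 17**2 = -412414 + 289 = -412125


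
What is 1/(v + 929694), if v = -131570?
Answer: 1/798124 ≈ 1.2529e-6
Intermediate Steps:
1/(v + 929694) = 1/(-131570 + 929694) = 1/798124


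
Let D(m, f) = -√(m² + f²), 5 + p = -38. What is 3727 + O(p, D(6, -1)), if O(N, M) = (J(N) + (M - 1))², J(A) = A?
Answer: 5700 + 88*√37 ≈ 6235.3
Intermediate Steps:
p = -43 (p = -5 - 38 = -43)
D(m, f) = -√(f² + m²)
O(N, M) = (-1 + M + N)² (O(N, M) = (N + (M - 1))² = (N + (-1 + M))² = (-1 + M + N)²)
3727 + O(p, D(6, -1)) = 3727 + (-1 - √((-1)² + 6²) - 43)² = 3727 + (-1 - √(1 + 36) - 43)² = 3727 + (-1 - √37 - 43)² = 3727 + (-44 - √37)²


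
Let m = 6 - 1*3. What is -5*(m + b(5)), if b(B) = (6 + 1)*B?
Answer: -190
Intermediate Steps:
m = 3 (m = 6 - 3 = 3)
b(B) = 7*B
-5*(m + b(5)) = -5*(3 + 7*5) = -5*(3 + 35) = -5*38 = -190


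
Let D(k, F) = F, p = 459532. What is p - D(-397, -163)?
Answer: 459695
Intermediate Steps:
p - D(-397, -163) = 459532 - 1*(-163) = 459532 + 163 = 459695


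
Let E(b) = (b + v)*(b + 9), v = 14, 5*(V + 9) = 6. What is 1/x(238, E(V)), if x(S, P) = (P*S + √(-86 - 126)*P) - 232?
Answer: 240425/371780344 - 2325*I*√53/371780344 ≈ 0.00064669 - 4.5528e-5*I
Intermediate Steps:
V = -39/5 (V = -9 + (⅕)*6 = -9 + 6/5 = -39/5 ≈ -7.8000)
E(b) = (9 + b)*(14 + b) (E(b) = (b + 14)*(b + 9) = (14 + b)*(9 + b) = (9 + b)*(14 + b))
x(S, P) = -232 + P*S + 2*I*P*√53 (x(S, P) = (P*S + √(-212)*P) - 232 = (P*S + (2*I*√53)*P) - 232 = (P*S + 2*I*P*√53) - 232 = -232 + P*S + 2*I*P*√53)
1/x(238, E(V)) = 1/(-232 + (126 + (-39/5)² + 23*(-39/5))*238 + 2*I*(126 + (-39/5)² + 23*(-39/5))*√53) = 1/(-232 + (126 + 1521/25 - 897/5)*238 + 2*I*(126 + 1521/25 - 897/5)*√53) = 1/(-232 + (186/25)*238 + 2*I*(186/25)*√53) = 1/(-232 + 44268/25 + 372*I*√53/25) = 1/(38468/25 + 372*I*√53/25)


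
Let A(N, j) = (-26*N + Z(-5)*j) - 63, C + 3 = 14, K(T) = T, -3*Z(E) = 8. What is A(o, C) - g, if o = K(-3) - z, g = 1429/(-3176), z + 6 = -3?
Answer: -2361833/9528 ≈ -247.88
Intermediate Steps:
Z(E) = -8/3 (Z(E) = -⅓*8 = -8/3)
z = -9 (z = -6 - 3 = -9)
C = 11 (C = -3 + 14 = 11)
g = -1429/3176 (g = 1429*(-1/3176) = -1429/3176 ≈ -0.44994)
o = 6 (o = -3 - 1*(-9) = -3 + 9 = 6)
A(N, j) = -63 - 26*N - 8*j/3 (A(N, j) = (-26*N - 8*j/3) - 63 = -63 - 26*N - 8*j/3)
A(o, C) - g = (-63 - 26*6 - 8/3*11) - 1*(-1429/3176) = (-63 - 156 - 88/3) + 1429/3176 = -745/3 + 1429/3176 = -2361833/9528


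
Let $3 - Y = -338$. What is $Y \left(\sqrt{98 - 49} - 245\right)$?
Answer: $-81158$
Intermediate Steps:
$Y = 341$ ($Y = 3 - -338 = 3 + 338 = 341$)
$Y \left(\sqrt{98 - 49} - 245\right) = 341 \left(\sqrt{98 - 49} - 245\right) = 341 \left(\sqrt{49} - 245\right) = 341 \left(7 - 245\right) = 341 \left(-238\right) = -81158$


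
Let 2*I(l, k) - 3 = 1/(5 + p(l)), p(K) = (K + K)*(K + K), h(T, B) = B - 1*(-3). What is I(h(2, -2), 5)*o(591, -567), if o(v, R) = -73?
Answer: -1022/9 ≈ -113.56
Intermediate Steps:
h(T, B) = 3 + B (h(T, B) = B + 3 = 3 + B)
p(K) = 4*K² (p(K) = (2*K)*(2*K) = 4*K²)
I(l, k) = 3/2 + 1/(2*(5 + 4*l²))
I(h(2, -2), 5)*o(591, -567) = (2*(4 + 3*(3 - 2)²)/(5 + 4*(3 - 2)²))*(-73) = (2*(4 + 3*1²)/(5 + 4*1²))*(-73) = (2*(4 + 3*1)/(5 + 4*1))*(-73) = (2*(4 + 3)/(5 + 4))*(-73) = (2*7/9)*(-73) = (2*(⅑)*7)*(-73) = (14/9)*(-73) = -1022/9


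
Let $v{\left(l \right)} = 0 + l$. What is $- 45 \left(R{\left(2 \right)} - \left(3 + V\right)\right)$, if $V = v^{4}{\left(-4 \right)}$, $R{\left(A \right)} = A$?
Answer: $11565$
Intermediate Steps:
$v{\left(l \right)} = l$
$V = 256$ ($V = \left(-4\right)^{4} = 256$)
$- 45 \left(R{\left(2 \right)} - \left(3 + V\right)\right) = - 45 \left(2 - 259\right) = \left(-45\right) \left(-257\right) = 11565$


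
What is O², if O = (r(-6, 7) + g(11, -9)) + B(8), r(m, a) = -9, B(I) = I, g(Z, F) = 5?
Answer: 16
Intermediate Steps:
O = 4 (O = (-9 + 5) + 8 = -4 + 8 = 4)
O² = 4² = 16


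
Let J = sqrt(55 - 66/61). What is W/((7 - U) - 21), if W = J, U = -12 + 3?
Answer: -sqrt(200629)/305 ≈ -1.4686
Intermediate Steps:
U = -9
J = sqrt(200629)/61 (J = sqrt(55 - 66*1/61) = sqrt(55 - 66/61) = sqrt(3289/61) = sqrt(200629)/61 ≈ 7.3429)
W = sqrt(200629)/61 ≈ 7.3429
W/((7 - U) - 21) = (sqrt(200629)/61)/((7 - 1*(-9)) - 21) = (sqrt(200629)/61)/((7 + 9) - 21) = (sqrt(200629)/61)/(16 - 21) = (sqrt(200629)/61)/(-5) = -sqrt(200629)/305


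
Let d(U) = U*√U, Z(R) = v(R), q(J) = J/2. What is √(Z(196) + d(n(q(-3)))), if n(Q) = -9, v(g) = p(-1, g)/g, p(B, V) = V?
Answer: √(1 - 27*I) ≈ 3.7429 - 3.6068*I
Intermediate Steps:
q(J) = J/2 (q(J) = J*(½) = J/2)
v(g) = 1 (v(g) = g/g = 1)
Z(R) = 1
d(U) = U^(3/2)
√(Z(196) + d(n(q(-3)))) = √(1 + (-9)^(3/2)) = √(1 - 27*I)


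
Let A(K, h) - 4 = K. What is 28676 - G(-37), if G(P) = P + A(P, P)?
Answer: 28746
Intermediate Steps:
A(K, h) = 4 + K
G(P) = 4 + 2*P (G(P) = P + (4 + P) = 4 + 2*P)
28676 - G(-37) = 28676 - (4 + 2*(-37)) = 28676 - (4 - 74) = 28676 - 1*(-70) = 28676 + 70 = 28746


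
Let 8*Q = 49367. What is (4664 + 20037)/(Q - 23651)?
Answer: -197608/139841 ≈ -1.4131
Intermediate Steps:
Q = 49367/8 (Q = (⅛)*49367 = 49367/8 ≈ 6170.9)
(4664 + 20037)/(Q - 23651) = (4664 + 20037)/(49367/8 - 23651) = 24701/(-139841/8) = 24701*(-8/139841) = -197608/139841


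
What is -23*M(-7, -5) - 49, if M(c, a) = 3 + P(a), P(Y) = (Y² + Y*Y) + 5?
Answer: -1383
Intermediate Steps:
P(Y) = 5 + 2*Y² (P(Y) = (Y² + Y²) + 5 = 2*Y² + 5 = 5 + 2*Y²)
M(c, a) = 8 + 2*a² (M(c, a) = 3 + (5 + 2*a²) = 8 + 2*a²)
-23*M(-7, -5) - 49 = -23*(8 + 2*(-5)²) - 49 = -23*(8 + 2*25) - 49 = -23*(8 + 50) - 49 = -23*58 - 49 = -1334 - 49 = -1383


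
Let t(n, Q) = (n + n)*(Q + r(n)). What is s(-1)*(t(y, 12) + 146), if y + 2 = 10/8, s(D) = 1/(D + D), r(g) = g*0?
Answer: -64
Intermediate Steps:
r(g) = 0
s(D) = 1/(2*D)
y = -¾ (y = -2 + 10/8 = -2 + 10*(⅛) = -2 + 5/4 = -¾ ≈ -0.75000)
t(n, Q) = 2*Q*n (t(n, Q) = (n + n)*(Q + 0) = (2*n)*Q = 2*Q*n)
s(-1)*(t(y, 12) + 146) = ((½)/(-1))*(2*12*(-¾) + 146) = ((½)*(-1))*(-18 + 146) = -½*128 = -64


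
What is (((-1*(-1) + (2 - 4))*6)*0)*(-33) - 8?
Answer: -8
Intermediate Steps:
(((-1*(-1) + (2 - 4))*6)*0)*(-33) - 8 = (((1 - 2)*6)*0)*(-33) - 8 = (-1*6*0)*(-33) - 8 = -6*0*(-33) - 8 = 0*(-33) - 8 = 0 - 8 = -8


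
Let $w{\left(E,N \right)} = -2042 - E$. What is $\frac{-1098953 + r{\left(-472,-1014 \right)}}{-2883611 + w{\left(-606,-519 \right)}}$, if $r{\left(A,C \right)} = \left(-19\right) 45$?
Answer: $\frac{1099808}{2885047} \approx 0.38121$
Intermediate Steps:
$r{\left(A,C \right)} = -855$
$\frac{-1098953 + r{\left(-472,-1014 \right)}}{-2883611 + w{\left(-606,-519 \right)}} = \frac{-1098953 - 855}{-2883611 - 1436} = - \frac{1099808}{-2883611 + \left(-2042 + 606\right)} = - \frac{1099808}{-2883611 - 1436} = - \frac{1099808}{-2885047} = \left(-1099808\right) \left(- \frac{1}{2885047}\right) = \frac{1099808}{2885047}$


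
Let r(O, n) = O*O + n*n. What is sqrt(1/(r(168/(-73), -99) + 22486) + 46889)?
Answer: 2*sqrt(347136497804492670066)/172085647 ≈ 216.54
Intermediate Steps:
r(O, n) = O**2 + n**2
sqrt(1/(r(168/(-73), -99) + 22486) + 46889) = sqrt(1/(((168/(-73))**2 + (-99)**2) + 22486) + 46889) = sqrt(1/(((168*(-1/73))**2 + 9801) + 22486) + 46889) = sqrt(1/(((-168/73)**2 + 9801) + 22486) + 46889) = sqrt(1/((28224/5329 + 9801) + 22486) + 46889) = sqrt(1/(52257753/5329 + 22486) + 46889) = sqrt(1/(172085647/5329) + 46889) = sqrt(5329/172085647 + 46889) = sqrt(8068923907512/172085647) = 2*sqrt(347136497804492670066)/172085647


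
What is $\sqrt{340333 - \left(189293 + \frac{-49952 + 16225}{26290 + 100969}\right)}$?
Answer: $\frac{7 \sqrt{49919895947317}}{127259} \approx 388.64$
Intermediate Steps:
$\sqrt{340333 - \left(189293 + \frac{-49952 + 16225}{26290 + 100969}\right)} = \sqrt{340333 - \left(189293 - \frac{33727}{127259}\right)} = \sqrt{340333 - \frac{24089204160}{127259}} = \sqrt{\frac{19221233087}{127259}} = \frac{7 \sqrt{49919895947317}}{127259}$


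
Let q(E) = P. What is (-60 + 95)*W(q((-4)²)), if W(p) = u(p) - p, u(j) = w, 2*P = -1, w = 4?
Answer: 315/2 ≈ 157.50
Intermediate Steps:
P = -½ (P = (½)*(-1) = -½ ≈ -0.50000)
u(j) = 4
q(E) = -½
W(p) = 4 - p
(-60 + 95)*W(q((-4)²)) = (-60 + 95)*(4 - 1*(-½)) = 35*(4 + ½) = 35*(9/2) = 315/2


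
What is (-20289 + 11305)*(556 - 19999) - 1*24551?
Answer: 174651361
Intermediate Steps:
(-20289 + 11305)*(556 - 19999) - 1*24551 = -8984*(-19443) - 24551 = 174675912 - 24551 = 174651361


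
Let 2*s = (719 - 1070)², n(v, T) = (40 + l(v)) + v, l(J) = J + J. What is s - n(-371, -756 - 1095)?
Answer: 125347/2 ≈ 62674.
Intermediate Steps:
l(J) = 2*J
n(v, T) = 40 + 3*v (n(v, T) = (40 + 2*v) + v = 40 + 3*v)
s = 123201/2 (s = (719 - 1070)²/2 = (½)*(-351)² = (½)*123201 = 123201/2 ≈ 61601.)
s - n(-371, -756 - 1095) = 123201/2 - (40 + 3*(-371)) = 123201/2 - (40 - 1113) = 123201/2 - 1*(-1073) = 123201/2 + 1073 = 125347/2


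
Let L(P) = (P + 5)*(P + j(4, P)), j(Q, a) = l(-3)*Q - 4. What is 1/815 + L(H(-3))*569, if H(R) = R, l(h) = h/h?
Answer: -2782409/815 ≈ -3414.0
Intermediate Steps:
l(h) = 1
j(Q, a) = -4 + Q (j(Q, a) = 1*Q - 4 = Q - 4 = -4 + Q)
L(P) = P*(5 + P) (L(P) = (P + 5)*(P + (-4 + 4)) = (5 + P)*(P + 0) = (5 + P)*P = P*(5 + P))
1/815 + L(H(-3))*569 = 1/815 - 3*(5 - 3)*569 = 1/815 - 3*2*569 = 1/815 - 6*569 = 1/815 - 3414 = -2782409/815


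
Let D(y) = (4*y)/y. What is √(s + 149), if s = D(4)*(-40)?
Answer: I*√11 ≈ 3.3166*I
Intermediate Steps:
D(y) = 4
s = -160 (s = 4*(-40) = -160)
√(s + 149) = √(-160 + 149) = √(-11) = I*√11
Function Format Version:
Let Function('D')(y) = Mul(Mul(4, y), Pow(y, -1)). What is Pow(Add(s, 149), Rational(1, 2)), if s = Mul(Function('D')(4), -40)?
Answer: Mul(I, Pow(11, Rational(1, 2))) ≈ Mul(3.3166, I)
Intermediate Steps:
Function('D')(y) = 4
s = -160 (s = Mul(4, -40) = -160)
Pow(Add(s, 149), Rational(1, 2)) = Pow(Add(-160, 149), Rational(1, 2)) = Pow(-11, Rational(1, 2)) = Mul(I, Pow(11, Rational(1, 2)))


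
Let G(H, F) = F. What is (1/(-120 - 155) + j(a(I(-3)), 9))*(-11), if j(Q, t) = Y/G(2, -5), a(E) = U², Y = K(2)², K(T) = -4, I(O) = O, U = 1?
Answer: 881/25 ≈ 35.240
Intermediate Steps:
Y = 16 (Y = (-4)² = 16)
a(E) = 1 (a(E) = 1² = 1)
j(Q, t) = -16/5 (j(Q, t) = 16/(-5) = 16*(-⅕) = -16/5)
(1/(-120 - 155) + j(a(I(-3)), 9))*(-11) = (1/(-120 - 155) - 16/5)*(-11) = (1/(-275) - 16/5)*(-11) = (-1/275 - 16/5)*(-11) = -881/275*(-11) = 881/25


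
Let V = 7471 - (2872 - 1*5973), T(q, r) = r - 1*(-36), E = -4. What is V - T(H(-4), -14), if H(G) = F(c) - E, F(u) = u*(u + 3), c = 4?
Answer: 10550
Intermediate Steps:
F(u) = u*(3 + u)
H(G) = 32 (H(G) = 4*(3 + 4) - 1*(-4) = 4*7 + 4 = 28 + 4 = 32)
T(q, r) = 36 + r (T(q, r) = r + 36 = 36 + r)
V = 10572 (V = 7471 - (2872 - 5973) = 7471 - 1*(-3101) = 7471 + 3101 = 10572)
V - T(H(-4), -14) = 10572 - (36 - 14) = 10572 - 1*22 = 10572 - 22 = 10550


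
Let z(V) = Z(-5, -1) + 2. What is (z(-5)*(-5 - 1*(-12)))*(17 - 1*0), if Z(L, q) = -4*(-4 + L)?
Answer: 4522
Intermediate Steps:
Z(L, q) = 16 - 4*L
z(V) = 38 (z(V) = (16 - 4*(-5)) + 2 = (16 + 20) + 2 = 36 + 2 = 38)
(z(-5)*(-5 - 1*(-12)))*(17 - 1*0) = (38*(-5 - 1*(-12)))*(17 - 1*0) = (38*(-5 + 12))*(17 + 0) = (38*7)*17 = 266*17 = 4522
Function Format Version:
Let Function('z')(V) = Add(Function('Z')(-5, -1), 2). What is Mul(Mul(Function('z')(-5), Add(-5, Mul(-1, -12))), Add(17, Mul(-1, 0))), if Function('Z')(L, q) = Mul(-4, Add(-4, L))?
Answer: 4522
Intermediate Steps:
Function('Z')(L, q) = Add(16, Mul(-4, L))
Function('z')(V) = 38 (Function('z')(V) = Add(Add(16, Mul(-4, -5)), 2) = Add(Add(16, 20), 2) = Add(36, 2) = 38)
Mul(Mul(Function('z')(-5), Add(-5, Mul(-1, -12))), Add(17, Mul(-1, 0))) = Mul(Mul(38, Add(-5, Mul(-1, -12))), Add(17, Mul(-1, 0))) = Mul(Mul(38, Add(-5, 12)), Add(17, 0)) = Mul(Mul(38, 7), 17) = Mul(266, 17) = 4522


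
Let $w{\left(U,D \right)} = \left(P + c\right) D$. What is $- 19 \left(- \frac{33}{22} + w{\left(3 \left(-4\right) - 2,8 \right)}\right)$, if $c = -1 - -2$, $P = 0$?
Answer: $- \frac{247}{2} \approx -123.5$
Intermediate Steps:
$c = 1$ ($c = -1 + 2 = 1$)
$w{\left(U,D \right)} = D$ ($w{\left(U,D \right)} = \left(0 + 1\right) D = 1 D = D$)
$- 19 \left(- \frac{33}{22} + w{\left(3 \left(-4\right) - 2,8 \right)}\right) = - 19 \left(- \frac{33}{22} + 8\right) = - 19 \left(\left(-33\right) \frac{1}{22} + 8\right) = - 19 \left(- \frac{3}{2} + 8\right) = \left(-19\right) \frac{13}{2} = - \frac{247}{2}$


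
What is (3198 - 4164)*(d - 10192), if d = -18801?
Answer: 28007238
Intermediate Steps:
(3198 - 4164)*(d - 10192) = (3198 - 4164)*(-18801 - 10192) = -966*(-28993) = 28007238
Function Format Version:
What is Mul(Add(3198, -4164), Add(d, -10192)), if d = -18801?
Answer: 28007238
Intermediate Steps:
Mul(Add(3198, -4164), Add(d, -10192)) = Mul(Add(3198, -4164), Add(-18801, -10192)) = Mul(-966, -28993) = 28007238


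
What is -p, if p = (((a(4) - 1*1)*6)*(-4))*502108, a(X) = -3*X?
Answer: -156657696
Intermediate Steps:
p = 156657696 (p = (((-3*4 - 1*1)*6)*(-4))*502108 = (((-12 - 1)*6)*(-4))*502108 = (-13*6*(-4))*502108 = -78*(-4)*502108 = 312*502108 = 156657696)
-p = -1*156657696 = -156657696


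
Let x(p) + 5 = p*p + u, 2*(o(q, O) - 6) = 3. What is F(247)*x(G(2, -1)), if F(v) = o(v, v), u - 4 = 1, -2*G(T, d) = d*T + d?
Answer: 135/8 ≈ 16.875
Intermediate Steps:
o(q, O) = 15/2 (o(q, O) = 6 + (1/2)*3 = 6 + 3/2 = 15/2)
G(T, d) = -d/2 - T*d/2 (G(T, d) = -(d*T + d)/2 = -(T*d + d)/2 = -(d + T*d)/2 = -d/2 - T*d/2)
u = 5 (u = 4 + 1 = 5)
F(v) = 15/2
x(p) = p**2 (x(p) = -5 + (p*p + 5) = -5 + (p**2 + 5) = -5 + (5 + p**2) = p**2)
F(247)*x(G(2, -1)) = 15*(-1/2*(-1)*(1 + 2))**2/2 = 15*(-1/2*(-1)*3)**2/2 = 15*(3/2)**2/2 = (15/2)*(9/4) = 135/8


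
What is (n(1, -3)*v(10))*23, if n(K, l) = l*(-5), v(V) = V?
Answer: 3450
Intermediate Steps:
n(K, l) = -5*l
(n(1, -3)*v(10))*23 = (-5*(-3)*10)*23 = (15*10)*23 = 150*23 = 3450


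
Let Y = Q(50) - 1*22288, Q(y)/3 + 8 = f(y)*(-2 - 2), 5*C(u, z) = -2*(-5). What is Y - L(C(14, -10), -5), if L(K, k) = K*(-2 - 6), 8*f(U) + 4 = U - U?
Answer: -22290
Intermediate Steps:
f(U) = -1/2 (f(U) = -1/2 + (U - U)/8 = -1/2 + (1/8)*0 = -1/2 + 0 = -1/2)
C(u, z) = 2 (C(u, z) = (-2*(-5))/5 = (1/5)*10 = 2)
Q(y) = -18 (Q(y) = -24 + 3*(-(-2 - 2)/2) = -24 + 3*(-1/2*(-4)) = -24 + 3*2 = -24 + 6 = -18)
L(K, k) = -8*K (L(K, k) = K*(-8) = -8*K)
Y = -22306 (Y = -18 - 1*22288 = -18 - 22288 = -22306)
Y - L(C(14, -10), -5) = -22306 - (-8)*2 = -22306 - 1*(-16) = -22306 + 16 = -22290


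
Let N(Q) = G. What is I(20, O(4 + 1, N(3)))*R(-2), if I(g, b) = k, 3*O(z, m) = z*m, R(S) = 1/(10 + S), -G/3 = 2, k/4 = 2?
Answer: 1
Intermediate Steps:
k = 8 (k = 4*2 = 8)
G = -6 (G = -3*2 = -6)
N(Q) = -6
O(z, m) = m*z/3 (O(z, m) = (z*m)/3 = (m*z)/3 = m*z/3)
I(g, b) = 8
I(20, O(4 + 1, N(3)))*R(-2) = 8/(10 - 2) = 8/8 = 8*(⅛) = 1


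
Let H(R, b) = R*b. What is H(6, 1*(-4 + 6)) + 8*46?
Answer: 380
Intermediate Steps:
H(6, 1*(-4 + 6)) + 8*46 = 6*(1*(-4 + 6)) + 8*46 = 6*(1*2) + 368 = 6*2 + 368 = 12 + 368 = 380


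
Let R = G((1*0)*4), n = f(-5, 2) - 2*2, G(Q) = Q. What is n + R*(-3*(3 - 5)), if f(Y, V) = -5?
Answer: -9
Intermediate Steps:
n = -9 (n = -5 - 2*2 = -5 - 4 = -9)
R = 0 (R = (1*0)*4 = 0*4 = 0)
n + R*(-3*(3 - 5)) = -9 + 0*(-3*(3 - 5)) = -9 + 0*(-3*(-2)) = -9 + 0*6 = -9 + 0 = -9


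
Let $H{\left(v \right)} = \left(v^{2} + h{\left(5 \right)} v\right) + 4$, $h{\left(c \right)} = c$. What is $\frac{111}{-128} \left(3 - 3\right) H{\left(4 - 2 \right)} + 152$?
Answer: $152$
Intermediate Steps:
$H{\left(v \right)} = 4 + v^{2} + 5 v$ ($H{\left(v \right)} = \left(v^{2} + 5 v\right) + 4 = 4 + v^{2} + 5 v$)
$\frac{111}{-128} \left(3 - 3\right) H{\left(4 - 2 \right)} + 152 = \frac{111}{-128} \left(3 - 3\right) \left(4 + \left(4 - 2\right)^{2} + 5 \left(4 - 2\right)\right) + 152 = 111 \left(- \frac{1}{128}\right) 0 \left(4 + \left(4 - 2\right)^{2} + 5 \left(4 - 2\right)\right) + 152 = - \frac{111 \cdot 0 \left(4 + 2^{2} + 5 \cdot 2\right)}{128} + 152 = - \frac{111 \cdot 0 \left(4 + 4 + 10\right)}{128} + 152 = - \frac{111 \cdot 0 \cdot 18}{128} + 152 = \left(- \frac{111}{128}\right) 0 + 152 = 0 + 152 = 152$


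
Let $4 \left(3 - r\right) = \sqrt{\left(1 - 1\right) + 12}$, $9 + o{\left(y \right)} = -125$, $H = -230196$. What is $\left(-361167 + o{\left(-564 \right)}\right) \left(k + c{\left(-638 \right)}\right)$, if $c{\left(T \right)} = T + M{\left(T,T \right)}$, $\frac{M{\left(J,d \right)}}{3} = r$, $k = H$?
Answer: $83397303325 + \frac{1083903 \sqrt{3}}{2} \approx 8.3398 \cdot 10^{10}$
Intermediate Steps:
$o{\left(y \right)} = -134$ ($o{\left(y \right)} = -9 - 125 = -134$)
$k = -230196$
$r = 3 - \frac{\sqrt{3}}{2}$ ($r = 3 - \frac{\sqrt{\left(1 - 1\right) + 12}}{4} = 3 - \frac{\sqrt{0 + 12}}{4} = 3 - \frac{\sqrt{12}}{4} = 3 - \frac{2 \sqrt{3}}{4} = 3 - \frac{\sqrt{3}}{2} \approx 2.134$)
$M{\left(J,d \right)} = 9 - \frac{3 \sqrt{3}}{2}$ ($M{\left(J,d \right)} = 3 \left(3 - \frac{\sqrt{3}}{2}\right) = 9 - \frac{3 \sqrt{3}}{2}$)
$c{\left(T \right)} = 9 + T - \frac{3 \sqrt{3}}{2}$ ($c{\left(T \right)} = T + \left(9 - \frac{3 \sqrt{3}}{2}\right) = 9 + T - \frac{3 \sqrt{3}}{2}$)
$\left(-361167 + o{\left(-564 \right)}\right) \left(k + c{\left(-638 \right)}\right) = \left(-361167 - 134\right) \left(-230196 - \left(629 + \frac{3 \sqrt{3}}{2}\right)\right) = - 361301 \left(-230196 - \left(629 + \frac{3 \sqrt{3}}{2}\right)\right) = - 361301 \left(-230825 - \frac{3 \sqrt{3}}{2}\right) = 83397303325 + \frac{1083903 \sqrt{3}}{2}$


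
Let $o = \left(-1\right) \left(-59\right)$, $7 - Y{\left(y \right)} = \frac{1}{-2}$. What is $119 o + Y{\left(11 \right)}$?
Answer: $\frac{14057}{2} \approx 7028.5$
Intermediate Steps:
$Y{\left(y \right)} = \frac{15}{2}$ ($Y{\left(y \right)} = 7 - \frac{1}{-2} = 7 - - \frac{1}{2} = 7 + \frac{1}{2} = \frac{15}{2}$)
$o = 59$
$119 o + Y{\left(11 \right)} = 119 \cdot 59 + \frac{15}{2} = 7021 + \frac{15}{2} = \frac{14057}{2}$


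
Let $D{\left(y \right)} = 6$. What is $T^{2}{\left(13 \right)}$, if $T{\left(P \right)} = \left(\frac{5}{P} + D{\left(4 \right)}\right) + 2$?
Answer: $\frac{11881}{169} \approx 70.302$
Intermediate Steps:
$T{\left(P \right)} = 8 + \frac{5}{P}$ ($T{\left(P \right)} = \left(\frac{5}{P} + 6\right) + 2 = \left(6 + \frac{5}{P}\right) + 2 = 8 + \frac{5}{P}$)
$T^{2}{\left(13 \right)} = \left(8 + \frac{5}{13}\right)^{2} = \left(\frac{109}{13}\right)^{2} = \frac{11881}{169}$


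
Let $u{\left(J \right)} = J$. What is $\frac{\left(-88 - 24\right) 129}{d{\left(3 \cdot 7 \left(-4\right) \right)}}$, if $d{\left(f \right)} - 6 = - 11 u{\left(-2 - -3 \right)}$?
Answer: $\frac{14448}{5} \approx 2889.6$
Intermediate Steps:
$d{\left(f \right)} = -5$ ($d{\left(f \right)} = 6 - 11 \left(-2 - -3\right) = 6 - 11 \left(-2 + 3\right) = 6 - 11 = -5$)
$\frac{\left(-88 - 24\right) 129}{d{\left(3 \cdot 7 \left(-4\right) \right)}} = \frac{\left(-88 - 24\right) 129}{-5} = \left(-112\right) 129 \left(- \frac{1}{5}\right) = \left(-14448\right) \left(- \frac{1}{5}\right) = \frac{14448}{5}$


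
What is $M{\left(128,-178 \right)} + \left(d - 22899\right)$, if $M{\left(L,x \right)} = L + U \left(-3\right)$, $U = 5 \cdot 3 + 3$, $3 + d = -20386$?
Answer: $-43214$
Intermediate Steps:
$d = -20389$ ($d = -3 - 20386 = -20389$)
$U = 18$ ($U = 15 + 3 = 18$)
$M{\left(L,x \right)} = -54 + L$ ($M{\left(L,x \right)} = L + 18 \left(-3\right) = L - 54 = -54 + L$)
$M{\left(128,-178 \right)} + \left(d - 22899\right) = \left(-54 + 128\right) - 43288 = 74 - 43288 = -43214$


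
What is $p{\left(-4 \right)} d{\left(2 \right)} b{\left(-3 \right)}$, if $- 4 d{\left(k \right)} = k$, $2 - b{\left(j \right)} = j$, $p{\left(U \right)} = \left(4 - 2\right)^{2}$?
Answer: $-10$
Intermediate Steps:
$p{\left(U \right)} = 4$ ($p{\left(U \right)} = 2^{2} = 4$)
$b{\left(j \right)} = 2 - j$
$d{\left(k \right)} = - \frac{k}{4}$
$p{\left(-4 \right)} d{\left(2 \right)} b{\left(-3 \right)} = 4 \left(\left(- \frac{1}{4}\right) 2\right) \left(2 - -3\right) = 4 \left(- \frac{1}{2}\right) \left(2 + 3\right) = \left(-2\right) 5 = -10$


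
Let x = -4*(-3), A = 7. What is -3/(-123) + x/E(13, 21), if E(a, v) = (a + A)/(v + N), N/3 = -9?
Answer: -733/205 ≈ -3.5756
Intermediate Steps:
N = -27 (N = 3*(-9) = -27)
E(a, v) = (7 + a)/(-27 + v) (E(a, v) = (a + 7)/(v - 27) = (7 + a)/(-27 + v))
x = 12
-3/(-123) + x/E(13, 21) = -3/(-123) + 12/(((7 + 13)/(-27 + 21))) = -3*(-1/123) + 12/((20/(-6))) = 1/41 + 12/((-1/6*20)) = 1/41 + 12/(-10/3) = 1/41 + 12*(-3/10) = 1/41 - 18/5 = -733/205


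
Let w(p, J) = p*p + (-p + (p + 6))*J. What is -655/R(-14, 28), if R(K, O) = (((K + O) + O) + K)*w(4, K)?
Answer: 655/1904 ≈ 0.34401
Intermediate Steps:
w(p, J) = p² + 6*J (w(p, J) = p² + (-p + (6 + p))*J = p² + 6*J)
R(K, O) = (16 + 6*K)*(2*K + 2*O) (R(K, O) = (((K + O) + O) + K)*(4² + 6*K) = ((K + 2*O) + K)*(16 + 6*K) = (2*K + 2*O)*(16 + 6*K) = (16 + 6*K)*(2*K + 2*O))
-655/R(-14, 28) = -655*1/(4*(-14 + 28)*(8 + 3*(-14))) = -655*1/(56*(8 - 42)) = -655/(4*(-34)*14) = -655/(-1904) = -655*(-1/1904) = 655/1904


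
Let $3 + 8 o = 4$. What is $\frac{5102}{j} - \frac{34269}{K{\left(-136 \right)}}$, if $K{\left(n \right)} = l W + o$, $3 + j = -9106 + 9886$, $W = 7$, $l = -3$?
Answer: $\frac{213868138}{129759} \approx 1648.2$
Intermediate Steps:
$o = \frac{1}{8}$ ($o = - \frac{3}{8} + \frac{1}{8} \cdot 4 = - \frac{3}{8} + \frac{1}{2} = \frac{1}{8} \approx 0.125$)
$j = 777$ ($j = -3 + \left(-9106 + 9886\right) = -3 + 780 = 777$)
$K{\left(n \right)} = - \frac{167}{8}$ ($K{\left(n \right)} = \left(-3\right) 7 + \frac{1}{8} = -21 + \frac{1}{8} = - \frac{167}{8}$)
$\frac{5102}{j} - \frac{34269}{K{\left(-136 \right)}} = \frac{5102}{777} - \frac{34269}{- \frac{167}{8}} = 5102 \cdot \frac{1}{777} - - \frac{274152}{167} = \frac{5102}{777} + \frac{274152}{167} = \frac{213868138}{129759}$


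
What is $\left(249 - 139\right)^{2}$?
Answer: $12100$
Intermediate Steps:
$\left(249 - 139\right)^{2} = 110^{2} = 12100$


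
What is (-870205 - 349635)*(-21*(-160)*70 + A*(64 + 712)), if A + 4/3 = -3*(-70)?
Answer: -1453288099840/3 ≈ -4.8443e+11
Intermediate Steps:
A = 626/3 (A = -4/3 - 3*(-70) = -4/3 + 210 = 626/3 ≈ 208.67)
(-870205 - 349635)*(-21*(-160)*70 + A*(64 + 712)) = (-870205 - 349635)*(-21*(-160)*70 + 626*(64 + 712)/3) = -1219840*(3360*70 + (626/3)*776) = -1219840*(235200 + 485776/3) = -1219840*1191376/3 = -1453288099840/3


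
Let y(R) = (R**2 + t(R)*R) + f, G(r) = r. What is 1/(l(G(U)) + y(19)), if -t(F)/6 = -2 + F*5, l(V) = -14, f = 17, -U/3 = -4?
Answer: -1/10238 ≈ -9.7675e-5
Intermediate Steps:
U = 12 (U = -3*(-4) = 12)
t(F) = 12 - 30*F (t(F) = -6*(-2 + F*5) = -6*(-2 + 5*F) = 12 - 30*F)
y(R) = 17 + R**2 + R*(12 - 30*R) (y(R) = (R**2 + (12 - 30*R)*R) + 17 = (R**2 + R*(12 - 30*R)) + 17 = 17 + R**2 + R*(12 - 30*R))
1/(l(G(U)) + y(19)) = 1/(-14 + (17 - 29*19**2 + 12*19)) = 1/(-14 + (17 - 29*361 + 228)) = 1/(-14 + (17 - 10469 + 228)) = 1/(-14 - 10224) = 1/(-10238) = -1/10238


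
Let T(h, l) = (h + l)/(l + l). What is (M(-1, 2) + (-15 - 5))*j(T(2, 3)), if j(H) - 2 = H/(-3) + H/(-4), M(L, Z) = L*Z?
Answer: -1199/36 ≈ -33.306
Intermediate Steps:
T(h, l) = (h + l)/(2*l) (T(h, l) = (h + l)/((2*l)) = (h + l)*(1/(2*l)) = (h + l)/(2*l))
j(H) = 2 - 7*H/12 (j(H) = 2 + (H/(-3) + H/(-4)) = 2 + (H*(-⅓) + H*(-¼)) = 2 + (-H/3 - H/4) = 2 - 7*H/12)
(M(-1, 2) + (-15 - 5))*j(T(2, 3)) = (-1*2 + (-15 - 5))*(2 - 7*(2 + 3)/(24*3)) = (-2 - 20)*(2 - 7*5/(24*3)) = -22*(2 - 7/12*⅚) = -22*(2 - 35/72) = -22*109/72 = -1199/36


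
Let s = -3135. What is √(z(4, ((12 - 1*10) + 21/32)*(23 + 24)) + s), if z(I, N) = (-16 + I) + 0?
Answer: I*√3147 ≈ 56.098*I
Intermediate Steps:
z(I, N) = -16 + I
√(z(4, ((12 - 1*10) + 21/32)*(23 + 24)) + s) = √((-16 + 4) - 3135) = √(-12 - 3135) = √(-3147) = I*√3147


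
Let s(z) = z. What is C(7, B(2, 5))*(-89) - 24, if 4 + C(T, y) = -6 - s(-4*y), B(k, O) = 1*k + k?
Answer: -558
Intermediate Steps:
B(k, O) = 2*k (B(k, O) = k + k = 2*k)
C(T, y) = -10 + 4*y (C(T, y) = -4 + (-6 - (-4)*y) = -4 + (-6 + 4*y) = -10 + 4*y)
C(7, B(2, 5))*(-89) - 24 = (-10 + 4*(2*2))*(-89) - 24 = (-10 + 4*4)*(-89) - 24 = (-10 + 16)*(-89) - 24 = 6*(-89) - 24 = -534 - 24 = -558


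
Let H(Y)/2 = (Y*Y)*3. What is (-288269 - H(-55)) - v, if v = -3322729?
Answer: 3016310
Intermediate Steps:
H(Y) = 6*Y**2 (H(Y) = 2*((Y*Y)*3) = 2*(Y**2*3) = 2*(3*Y**2) = 6*Y**2)
(-288269 - H(-55)) - v = (-288269 - 6*(-55)**2) - 1*(-3322729) = (-288269 - 6*3025) + 3322729 = (-288269 - 1*18150) + 3322729 = (-288269 - 18150) + 3322729 = -306419 + 3322729 = 3016310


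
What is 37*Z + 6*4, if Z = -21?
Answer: -753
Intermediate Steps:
37*Z + 6*4 = 37*(-21) + 6*4 = -777 + 24 = -753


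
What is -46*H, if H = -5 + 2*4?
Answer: -138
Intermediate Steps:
H = 3 (H = -5 + 8 = 3)
-46*H = -46*3 = -138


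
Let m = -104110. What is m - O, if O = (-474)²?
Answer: -328786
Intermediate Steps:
O = 224676
m - O = -104110 - 1*224676 = -104110 - 224676 = -328786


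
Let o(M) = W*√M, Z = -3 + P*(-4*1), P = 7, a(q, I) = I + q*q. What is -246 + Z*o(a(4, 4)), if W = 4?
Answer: -246 - 248*√5 ≈ -800.54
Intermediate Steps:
a(q, I) = I + q²
Z = -31 (Z = -3 + 7*(-4*1) = -3 + 7*(-4) = -3 - 28 = -31)
o(M) = 4*√M
-246 + Z*o(a(4, 4)) = -246 - 124*√(4 + 4²) = -246 - 124*√(4 + 16) = -246 - 124*√20 = -246 - 124*2*√5 = -246 - 248*√5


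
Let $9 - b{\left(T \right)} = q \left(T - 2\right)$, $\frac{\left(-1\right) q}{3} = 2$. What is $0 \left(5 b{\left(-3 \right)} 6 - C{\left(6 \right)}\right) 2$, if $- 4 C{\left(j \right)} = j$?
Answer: $0$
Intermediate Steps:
$q = -6$ ($q = \left(-3\right) 2 = -6$)
$C{\left(j \right)} = - \frac{j}{4}$
$b{\left(T \right)} = -3 + 6 T$ ($b{\left(T \right)} = 9 - - 6 \left(T - 2\right) = 9 - - 6 \left(-2 + T\right) = 9 - \left(12 - 6 T\right) = 9 + \left(-12 + 6 T\right) = -3 + 6 T$)
$0 \left(5 b{\left(-3 \right)} 6 - C{\left(6 \right)}\right) 2 = 0 \left(5 \left(-3 + 6 \left(-3\right)\right) 6 - \left(- \frac{1}{4}\right) 6\right) 2 = 0 \left(5 \left(-3 - 18\right) 6 - - \frac{3}{2}\right) 2 = 0 \left(5 \left(-21\right) 6 + \frac{3}{2}\right) 2 = 0 \left(\left(-105\right) 6 + \frac{3}{2}\right) 2 = 0 \left(-630 + \frac{3}{2}\right) 2 = 0 \left(- \frac{1257}{2}\right) 2 = 0 \cdot 2 = 0$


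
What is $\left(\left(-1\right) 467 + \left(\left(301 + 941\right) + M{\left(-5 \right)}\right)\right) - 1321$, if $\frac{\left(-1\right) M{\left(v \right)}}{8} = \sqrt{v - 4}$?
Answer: $-546 - 24 i \approx -546.0 - 24.0 i$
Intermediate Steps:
$M{\left(v \right)} = - 8 \sqrt{-4 + v}$ ($M{\left(v \right)} = - 8 \sqrt{v - 4} = - 8 \sqrt{-4 + v}$)
$\left(\left(-1\right) 467 + \left(\left(301 + 941\right) + M{\left(-5 \right)}\right)\right) - 1321 = \left(\left(-1\right) 467 + \left(\left(301 + 941\right) - 8 \sqrt{-4 - 5}\right)\right) - 1321 = \left(-467 + \left(1242 - 8 \sqrt{-9}\right)\right) - 1321 = \left(-467 + \left(1242 - 8 \cdot 3 i\right)\right) - 1321 = \left(-467 + \left(1242 - 24 i\right)\right) - 1321 = \left(775 - 24 i\right) - 1321 = -546 - 24 i$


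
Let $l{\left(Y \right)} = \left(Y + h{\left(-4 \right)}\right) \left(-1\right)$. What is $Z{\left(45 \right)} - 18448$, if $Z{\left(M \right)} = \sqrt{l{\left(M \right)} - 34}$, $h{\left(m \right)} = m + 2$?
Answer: $-18448 + i \sqrt{77} \approx -18448.0 + 8.775 i$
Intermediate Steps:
$h{\left(m \right)} = 2 + m$
$l{\left(Y \right)} = 2 - Y$ ($l{\left(Y \right)} = \left(Y + \left(2 - 4\right)\right) \left(-1\right) = \left(Y - 2\right) \left(-1\right) = \left(-2 + Y\right) \left(-1\right) = 2 - Y$)
$Z{\left(M \right)} = \sqrt{-32 - M}$ ($Z{\left(M \right)} = \sqrt{\left(2 - M\right) - 34} = \sqrt{-32 - M}$)
$Z{\left(45 \right)} - 18448 = \sqrt{-32 - 45} - 18448 = \sqrt{-77} - 18448 = i \sqrt{77} - 18448 = -18448 + i \sqrt{77}$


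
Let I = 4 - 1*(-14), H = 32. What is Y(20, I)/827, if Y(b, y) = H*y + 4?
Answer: 580/827 ≈ 0.70133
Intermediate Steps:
I = 18 (I = 4 + 14 = 18)
Y(b, y) = 4 + 32*y (Y(b, y) = 32*y + 4 = 4 + 32*y)
Y(20, I)/827 = (4 + 32*18)/827 = (4 + 576)*(1/827) = 580*(1/827) = 580/827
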